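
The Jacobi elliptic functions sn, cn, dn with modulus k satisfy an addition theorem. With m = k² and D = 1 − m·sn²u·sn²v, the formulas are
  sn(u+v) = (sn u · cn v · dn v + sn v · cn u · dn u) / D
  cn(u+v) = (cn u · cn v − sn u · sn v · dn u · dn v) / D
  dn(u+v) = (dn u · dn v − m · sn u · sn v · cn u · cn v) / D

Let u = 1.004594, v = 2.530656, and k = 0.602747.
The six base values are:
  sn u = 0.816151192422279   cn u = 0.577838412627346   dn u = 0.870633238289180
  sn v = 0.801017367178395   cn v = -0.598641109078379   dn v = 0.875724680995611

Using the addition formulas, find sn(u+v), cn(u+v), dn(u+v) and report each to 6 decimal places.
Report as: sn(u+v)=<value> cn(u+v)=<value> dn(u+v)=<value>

m = k² = 0.363303946009
D = 1 − m·sn²u·sn²v = 0.8447272593841356
sn(u+v) = (sn u·cn v·dn v + sn v·cn u·dn u)/D = -0.02488292875564809/0.8447272593841356 = -0.02945676072273251
cn(u+v) = (cn u·cn v − sn u·sn v·dn u·dn v)/D = -0.8443606946105285/0.8447272593841356 = -0.9995660554699343
dn(u+v) = (dn u·dn v − m·sn u·sn v·cn u·cn v)/D = 0.8445941033557497/0.8447272593841356 = 0.9998423680224513

sn(u+v)=-0.029457 cn(u+v)=-0.999566 dn(u+v)=0.999842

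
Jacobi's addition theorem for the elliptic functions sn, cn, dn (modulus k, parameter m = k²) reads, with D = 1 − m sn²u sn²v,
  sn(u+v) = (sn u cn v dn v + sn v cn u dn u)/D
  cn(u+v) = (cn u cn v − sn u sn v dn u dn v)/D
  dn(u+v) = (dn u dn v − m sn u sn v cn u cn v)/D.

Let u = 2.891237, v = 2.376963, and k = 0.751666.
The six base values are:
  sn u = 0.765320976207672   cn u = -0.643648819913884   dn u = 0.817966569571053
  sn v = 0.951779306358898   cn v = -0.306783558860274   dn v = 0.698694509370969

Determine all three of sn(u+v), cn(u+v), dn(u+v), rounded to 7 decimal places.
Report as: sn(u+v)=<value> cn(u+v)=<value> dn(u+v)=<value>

m = k² = 0.565001775556
D = 1 − m·sn²u·sn²v = 0.7002152321531851
sn(u+v) = (sn u·cn v·dn v + sn v·cn u·dn u)/D = -0.6651408428402109/0.7002152321531851 = -0.9499091312179552
cn(u+v) = (cn u·cn v − sn u·sn v·dn u·dn v)/D = -0.2188356244425318/0.7002152321531851 = -0.3125262267854485
dn(u+v) = (dn u·dn v − m·sn u·sn v·cn u·cn v)/D = 0.4902424025433108/0.7002152321531851 = 0.7001310169100422

sn(u+v)=-0.9499091 cn(u+v)=-0.3125262 dn(u+v)=0.7001310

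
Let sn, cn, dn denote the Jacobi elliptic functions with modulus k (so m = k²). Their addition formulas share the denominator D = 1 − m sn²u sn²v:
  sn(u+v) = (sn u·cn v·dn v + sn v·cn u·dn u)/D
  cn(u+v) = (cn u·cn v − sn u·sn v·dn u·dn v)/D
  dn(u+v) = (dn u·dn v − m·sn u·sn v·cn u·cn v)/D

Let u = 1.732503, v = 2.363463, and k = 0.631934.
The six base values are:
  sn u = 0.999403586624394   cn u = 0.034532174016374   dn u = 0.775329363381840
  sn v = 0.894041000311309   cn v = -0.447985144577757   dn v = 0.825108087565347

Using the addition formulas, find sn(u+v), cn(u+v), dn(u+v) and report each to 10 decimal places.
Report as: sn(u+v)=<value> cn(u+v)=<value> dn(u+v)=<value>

sn(u+v)=-0.5071740279 cn(u+v)=-0.8618436665 dn(u+v)=0.9472483421

m = k² = 0.399340580356
D = 1 − m·sn²u·sn²v = 0.681183988920315
sn(u+v) = (sn u·cn v·dn v + sn v·cn u·dn u)/D = -0.3454788274166067/0.681183988920315 = -0.5071740279218759
cn(u+v) = (cn u·cn v − sn u·sn v·dn u·dn v)/D = -0.5870741065387217/0.681183988920315 = -0.8618436664508826
dn(u+v) = (dn u·dn v − m·sn u·sn v·cn u·cn v)/D = 0.6452504042034438/0.681183988920315 = 0.9472483421493415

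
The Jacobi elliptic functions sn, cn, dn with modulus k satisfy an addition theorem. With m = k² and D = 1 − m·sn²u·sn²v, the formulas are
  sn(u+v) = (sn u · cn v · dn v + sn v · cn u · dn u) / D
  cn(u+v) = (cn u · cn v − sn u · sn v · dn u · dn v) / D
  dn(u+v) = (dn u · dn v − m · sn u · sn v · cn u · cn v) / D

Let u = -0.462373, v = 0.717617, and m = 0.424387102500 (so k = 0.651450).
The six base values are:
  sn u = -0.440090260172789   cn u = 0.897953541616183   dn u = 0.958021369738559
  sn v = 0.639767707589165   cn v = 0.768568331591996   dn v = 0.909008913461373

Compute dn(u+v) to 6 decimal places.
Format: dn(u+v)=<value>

dn(u+v)=0.986502

m = k² = 0.4243871025
D = 1 − m·sn²u·sn²v = 0.9663573403938964
dn(u+v) = (dn u·dn v − m·sn u·sn v·cn u·cn v)/D = 0.9533136236597481/0.9663573403938964 = 0.9865021807266124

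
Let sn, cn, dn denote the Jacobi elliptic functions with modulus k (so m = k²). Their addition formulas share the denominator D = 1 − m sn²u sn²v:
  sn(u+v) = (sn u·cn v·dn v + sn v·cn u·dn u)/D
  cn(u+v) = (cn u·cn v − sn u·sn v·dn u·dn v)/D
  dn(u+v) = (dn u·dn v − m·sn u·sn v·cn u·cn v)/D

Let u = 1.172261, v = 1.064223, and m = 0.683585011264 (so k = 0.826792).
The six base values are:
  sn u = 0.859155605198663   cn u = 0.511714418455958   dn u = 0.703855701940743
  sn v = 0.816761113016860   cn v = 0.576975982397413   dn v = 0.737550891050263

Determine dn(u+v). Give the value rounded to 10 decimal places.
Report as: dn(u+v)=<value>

m = k² = 0.683585011264
D = 1 − m·sn²u·sn²v = 0.663390559693804
dn(u+v) = (dn u·dn v − m·sn u·sn v·cn u·cn v)/D = 0.3775028093303312/0.663390559693804 = 0.5690506200518926

dn(u+v)=0.5690506201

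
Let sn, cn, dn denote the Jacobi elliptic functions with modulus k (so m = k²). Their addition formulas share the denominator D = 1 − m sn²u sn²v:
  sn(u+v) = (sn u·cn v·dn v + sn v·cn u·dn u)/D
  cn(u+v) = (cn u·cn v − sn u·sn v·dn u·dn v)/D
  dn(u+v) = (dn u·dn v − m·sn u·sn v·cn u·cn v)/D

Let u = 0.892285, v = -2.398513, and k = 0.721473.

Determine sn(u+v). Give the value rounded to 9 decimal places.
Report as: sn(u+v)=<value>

sn(u+v)=-0.967387631

sn u = 0.744778601341551, cn u = 0.6673116475708505, dn u = 0.8433672082248378
sn v = -0.9311386531992773, cn v = -0.36466533769778, dn v = 0.7407403851497057
m = k² = 0.520523289729
D = 1 − m·sn²u·sn²v = 0.7496640297469107
sn(u+v) = (sn u·cn v·dn v + sn v·cn u·dn u)/D = -0.7252157097502678/0.7496640297469107 = -0.9673876309566343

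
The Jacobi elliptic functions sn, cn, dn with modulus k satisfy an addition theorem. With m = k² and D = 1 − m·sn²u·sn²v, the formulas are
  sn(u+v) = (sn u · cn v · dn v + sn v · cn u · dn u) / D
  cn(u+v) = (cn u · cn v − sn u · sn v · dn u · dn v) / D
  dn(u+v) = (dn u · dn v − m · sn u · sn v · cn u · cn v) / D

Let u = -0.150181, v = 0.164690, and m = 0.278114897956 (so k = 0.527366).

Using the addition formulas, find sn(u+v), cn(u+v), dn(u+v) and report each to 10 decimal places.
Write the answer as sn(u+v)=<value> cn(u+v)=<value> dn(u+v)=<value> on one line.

sn u = -0.1494626027041985, cn u = 0.988767379312691, dn u = 0.9968887460172202
sn v = 0.1637434616926722, cn v = 0.9865029542545224, dn v = 0.9962646261201682
m = k² = 0.278114897956
D = 1 − m·sn²u·sn²v = 0.9998334221432205
sn(u+v) = (sn u·cn v·dn v + sn v·cn u·dn u)/D = 0.01450593263137232/0.9998334221432205 = 0.01450834940112096
cn(u+v) = (cn u·cn v − sn u·sn v·dn u·dn v)/D = 0.9997281880356868/0.9998334221432205 = 0.9998947483598736
dn(u+v) = (dn u·dn v − m·sn u·sn v·cn u·cn v)/D = 0.9998041560820287/0.9998334221432205 = 0.9999707290629183

sn(u+v)=0.0145083494 cn(u+v)=0.9998947484 dn(u+v)=0.9999707291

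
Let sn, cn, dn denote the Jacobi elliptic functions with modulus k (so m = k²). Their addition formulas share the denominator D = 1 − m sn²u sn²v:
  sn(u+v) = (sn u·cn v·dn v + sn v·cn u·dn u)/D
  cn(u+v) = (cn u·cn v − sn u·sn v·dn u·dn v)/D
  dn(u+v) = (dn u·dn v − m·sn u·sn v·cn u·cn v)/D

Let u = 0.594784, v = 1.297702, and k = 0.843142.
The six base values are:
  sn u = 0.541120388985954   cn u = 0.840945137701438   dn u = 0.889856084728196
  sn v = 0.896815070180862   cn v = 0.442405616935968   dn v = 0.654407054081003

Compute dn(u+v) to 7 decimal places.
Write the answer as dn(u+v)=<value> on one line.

m = k² = 0.710888432164
D = 1 − m·sn²u·sn²v = 0.8325847411515141
dn(u+v) = (dn u·dn v − m·sn u·sn v·cn u·cn v)/D = 0.4539808574426045/0.8325847411515141 = 0.5452668479303644

dn(u+v)=0.5452668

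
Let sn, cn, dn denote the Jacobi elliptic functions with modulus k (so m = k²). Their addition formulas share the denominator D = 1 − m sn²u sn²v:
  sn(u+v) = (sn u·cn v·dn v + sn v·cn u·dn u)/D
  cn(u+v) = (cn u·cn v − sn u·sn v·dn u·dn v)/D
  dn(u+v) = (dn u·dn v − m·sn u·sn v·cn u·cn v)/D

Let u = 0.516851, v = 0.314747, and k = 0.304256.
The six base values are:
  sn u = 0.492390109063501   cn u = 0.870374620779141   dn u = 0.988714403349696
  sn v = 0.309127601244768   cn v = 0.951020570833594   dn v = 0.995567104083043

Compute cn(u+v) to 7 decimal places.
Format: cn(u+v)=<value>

cn(u+v)=0.6793748

m = k² = 0.092571713536
D = 1 − m·sn²u·sn²v = 0.9978552705693967
cn(u+v) = (cn u·cn v − sn u·sn v·dn u·dn v)/D = 0.6779177139291329/0.9978552705693967 = 0.6793747890335831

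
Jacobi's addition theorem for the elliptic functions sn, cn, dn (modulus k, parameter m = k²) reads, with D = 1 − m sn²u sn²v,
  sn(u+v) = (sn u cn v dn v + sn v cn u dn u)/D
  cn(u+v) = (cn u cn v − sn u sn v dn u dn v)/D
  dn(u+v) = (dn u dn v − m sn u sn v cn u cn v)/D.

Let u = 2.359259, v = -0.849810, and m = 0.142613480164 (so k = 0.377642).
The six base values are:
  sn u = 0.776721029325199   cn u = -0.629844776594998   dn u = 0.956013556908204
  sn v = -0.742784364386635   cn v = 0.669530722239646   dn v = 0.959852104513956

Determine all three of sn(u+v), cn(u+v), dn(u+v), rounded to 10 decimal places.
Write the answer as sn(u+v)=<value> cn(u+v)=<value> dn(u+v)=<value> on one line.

m = k² = 0.142613480164
D = 1 − m·sn²u·sn²v = 0.9525303300918791
sn(u+v) = (sn u·cn v·dn v + sn v·cn u·dn u)/D = 0.9464204217165554/0.9525303300918791 = 0.9935856022823605
cn(u+v) = (cn u·cn v − sn u·sn v·dn u·dn v)/D = 0.107714507392466/0.9525303300918791 = 0.1130824961574463
dn(u+v) = (dn u·dn v − m·sn u·sn v·cn u·cn v)/D = 0.8829345837362543/0.9525303300918791 = 0.9269359261778973

sn(u+v)=0.9935856023 cn(u+v)=0.1130824962 dn(u+v)=0.9269359262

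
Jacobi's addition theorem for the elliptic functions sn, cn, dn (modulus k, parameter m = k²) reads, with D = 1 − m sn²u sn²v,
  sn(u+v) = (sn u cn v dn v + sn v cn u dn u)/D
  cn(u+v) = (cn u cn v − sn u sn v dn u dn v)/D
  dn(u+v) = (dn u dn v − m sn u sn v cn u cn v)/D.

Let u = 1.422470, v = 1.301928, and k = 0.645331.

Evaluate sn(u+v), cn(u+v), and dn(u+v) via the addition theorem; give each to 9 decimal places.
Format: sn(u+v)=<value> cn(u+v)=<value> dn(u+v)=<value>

sn(u+v)=0.728920735 cn(u+v)=-0.684598103 dn(u+v)=0.882455895

sn u = 0.9603190454424365, cn u = 0.278903802341466, dn u = 0.784820105334183
sn v = 0.9293511230307234, cn v = 0.3691970884521346, dn v = 0.8001956163550905
m = k² = 0.416452099561
D = 1 − m·sn²u·sn²v = 0.6682921142444544
sn(u+v) = (sn u·cn v·dn v + sn v·cn u·dn u)/D = 0.4871319791324032/0.6682921142444544 = 0.7289207350338647
cn(u+v) = (cn u·cn v − sn u·sn v·dn u·dn v)/D = -0.4575115133719269/0.6682921142444544 = -0.684598102566528
dn(u+v) = (dn u·dn v − m·sn u·sn v·cn u·cn v)/D = 0.5897383154903891/0.6682921142444544 = 0.882455894541154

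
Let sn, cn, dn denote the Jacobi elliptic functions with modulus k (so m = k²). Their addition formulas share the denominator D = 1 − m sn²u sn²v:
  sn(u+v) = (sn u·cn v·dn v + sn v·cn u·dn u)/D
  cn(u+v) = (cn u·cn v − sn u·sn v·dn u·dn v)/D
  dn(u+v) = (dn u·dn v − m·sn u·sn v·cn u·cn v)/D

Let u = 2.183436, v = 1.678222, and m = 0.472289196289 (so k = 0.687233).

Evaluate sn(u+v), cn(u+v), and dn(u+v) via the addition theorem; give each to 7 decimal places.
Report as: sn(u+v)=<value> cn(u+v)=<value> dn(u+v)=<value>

sn(u+v)=-0.1971745 cn(u+v)=-0.9803684 dn(u+v)=0.9907767

sn u = 0.9668286736241026, cn u = -0.2554257541013797, dn u = 0.7473446625431468
sn v = 0.9938020685370214, cn v = 0.1111640615106225, dn v = 0.7304430800309043
m = k² = 0.472289196289
D = 1 − m·sn²u·sn²v = 0.5639795610457637
sn(u+v) = (sn u·cn v·dn v + sn v·cn u·dn u)/D = -0.1112024039081172/0.5639795610457637 = -0.1971745282788604
cn(u+v) = (cn u·cn v − sn u·sn v·dn u·dn v)/D = -0.5529077415287548/0.5639795610457637 = -0.9803684028965891
dn(u+v) = (dn u·dn v − m·sn u·sn v·cn u·cn v)/D = 0.5587777993582999/0.5639795610457637 = 0.9907766840383038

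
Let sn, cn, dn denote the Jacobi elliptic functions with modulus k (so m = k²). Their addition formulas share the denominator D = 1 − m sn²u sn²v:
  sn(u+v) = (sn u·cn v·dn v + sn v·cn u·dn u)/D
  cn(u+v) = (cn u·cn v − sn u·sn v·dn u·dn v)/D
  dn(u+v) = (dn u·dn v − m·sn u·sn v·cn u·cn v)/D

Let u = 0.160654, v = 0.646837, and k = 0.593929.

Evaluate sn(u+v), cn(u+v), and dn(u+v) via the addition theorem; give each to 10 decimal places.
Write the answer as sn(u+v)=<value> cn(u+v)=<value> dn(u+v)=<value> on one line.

sn(u+v)=0.7036260077 cn(u+v)=0.7105705041 dn(u+v)=0.9084912425

sn u = 0.1597245224389567, cn u = 0.987161626549395, dn u = 0.9954901440312385
sn v = 0.5909835070591461, cn v = 0.8066836395911796, dn v = 0.9363746179565884
m = k² = 0.352751657041
D = 1 − m·sn²u·sn²v = 0.9968568653886892
sn(u+v) = (sn u·cn v·dn v + sn v·cn u·dn u)/D = 0.7014144164473579/0.9968568653886892 = 0.7036260077055958
cn(u+v) = (cn u·cn v − sn u·sn v·dn u·dn v)/D = 0.7083370853431123/0.9968568653886892 = 0.7105705040882888
dn(u+v) = (dn u·dn v − m·sn u·sn v·cn u·cn v)/D = 0.905635732274819/0.9968568653886892 = 0.9084912425433296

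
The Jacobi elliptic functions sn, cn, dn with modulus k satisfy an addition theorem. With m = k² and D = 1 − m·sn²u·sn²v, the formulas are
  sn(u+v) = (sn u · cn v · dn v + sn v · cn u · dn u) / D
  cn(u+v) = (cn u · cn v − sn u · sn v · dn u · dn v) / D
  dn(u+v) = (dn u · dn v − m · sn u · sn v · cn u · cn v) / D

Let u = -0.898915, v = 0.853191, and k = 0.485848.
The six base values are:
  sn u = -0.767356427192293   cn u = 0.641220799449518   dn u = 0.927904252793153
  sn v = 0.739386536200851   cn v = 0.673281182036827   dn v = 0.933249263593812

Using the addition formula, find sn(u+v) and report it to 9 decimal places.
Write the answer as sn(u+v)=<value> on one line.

m = k² = 0.236048279104
D = 1 − m·sn²u·sn²v = 0.9240131949098496
sn(u+v) = (sn u·cn v·dn v + sn v·cn u·dn u)/D = -0.04223138923199147/0.9240131949098496 = -0.04570431403429443

sn(u+v)=-0.045704314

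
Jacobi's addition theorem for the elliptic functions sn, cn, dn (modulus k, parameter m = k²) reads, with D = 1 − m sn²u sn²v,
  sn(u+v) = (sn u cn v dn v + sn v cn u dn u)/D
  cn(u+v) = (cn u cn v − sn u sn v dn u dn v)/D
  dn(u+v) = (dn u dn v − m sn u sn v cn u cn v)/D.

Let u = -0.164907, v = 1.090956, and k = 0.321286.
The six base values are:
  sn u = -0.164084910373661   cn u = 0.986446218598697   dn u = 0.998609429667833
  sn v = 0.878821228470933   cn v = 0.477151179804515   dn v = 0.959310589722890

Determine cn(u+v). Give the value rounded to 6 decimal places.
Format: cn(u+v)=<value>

m = k² = 0.103224693796
D = 1 − m·sn²u·sn²v = 0.9978535441022516
cn(u+v) = (cn u·cn v − sn u·sn v·dn u·dn v)/D = 0.6088254506369091/0.9978535441022516 = 0.6101350786749541

cn(u+v)=0.610135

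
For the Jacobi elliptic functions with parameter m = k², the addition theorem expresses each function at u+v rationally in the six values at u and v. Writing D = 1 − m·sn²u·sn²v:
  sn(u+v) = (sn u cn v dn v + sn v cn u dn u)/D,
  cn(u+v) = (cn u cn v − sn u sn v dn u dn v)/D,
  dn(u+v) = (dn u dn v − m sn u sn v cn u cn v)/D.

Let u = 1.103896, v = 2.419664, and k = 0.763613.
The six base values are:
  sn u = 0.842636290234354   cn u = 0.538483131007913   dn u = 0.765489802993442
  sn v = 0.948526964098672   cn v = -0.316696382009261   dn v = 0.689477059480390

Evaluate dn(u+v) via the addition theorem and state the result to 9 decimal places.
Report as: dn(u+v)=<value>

dn(u+v)=0.967755461

m = k² = 0.583104813769
D = 1 − m·sn²u·sn²v = 0.627499973888819
dn(u+v) = (dn u·dn v − m·sn u·sn v·cn u·cn v)/D = 0.6072665262304601/0.627499973888819 = 0.9677554605572878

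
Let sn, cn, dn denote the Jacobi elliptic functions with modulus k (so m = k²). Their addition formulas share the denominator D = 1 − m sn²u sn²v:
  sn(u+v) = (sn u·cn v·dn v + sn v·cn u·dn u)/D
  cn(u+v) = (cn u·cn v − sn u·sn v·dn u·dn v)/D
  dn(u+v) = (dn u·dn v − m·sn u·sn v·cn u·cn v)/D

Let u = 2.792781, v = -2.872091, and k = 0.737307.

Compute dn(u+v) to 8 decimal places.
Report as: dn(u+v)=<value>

dn(u+v)=0.99829435

sn u = 0.7961033651468713, cn u = -0.6051606662712203, dn u = 0.8096068093912911
sn v = -0.7550867054273207, cn v = -0.6556249440700946, dn v = 0.8306930315255932
m = k² = 0.543621612249
D = 1 − m·sn²u·sn²v = 0.8035602913530714
dn(u+v) = (dn u·dn v − m·sn u·sn v·cn u·cn v)/D = 0.8021897017348595/0.8035602913530714 = 0.9982943537243434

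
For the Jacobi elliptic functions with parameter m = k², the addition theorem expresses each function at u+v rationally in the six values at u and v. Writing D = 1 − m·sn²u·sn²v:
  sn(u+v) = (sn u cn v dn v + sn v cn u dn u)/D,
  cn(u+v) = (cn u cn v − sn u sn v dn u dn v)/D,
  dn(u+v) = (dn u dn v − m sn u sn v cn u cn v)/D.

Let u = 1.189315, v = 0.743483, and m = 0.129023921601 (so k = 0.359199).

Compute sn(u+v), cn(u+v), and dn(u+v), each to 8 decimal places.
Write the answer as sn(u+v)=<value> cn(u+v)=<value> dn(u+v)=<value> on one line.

sn u = 0.917640670888707, cn u = 0.3974111210458556, dn u = 0.9441152200654723
sn v = 0.6710236594602182, cn v = 0.7414359368445916, dn v = 0.9705174103560697
m = k² = 0.129023921601
D = 1 − m·sn²u·sn²v = 0.9510794634531111
sn(u+v) = (sn u·cn v·dn v + sn v·cn u·dn u)/D = 0.912081992715831/0.9510794634531111 = 0.9589966220112767
cn(u+v) = (cn u·cn v − sn u·sn v·dn u·dn v)/D = -0.2695525632706476/0.9510794634531111 = -0.2834174994084884
dn(u+v) = (dn u·dn v − m·sn u·sn v·cn u·cn v)/D = 0.8928706379712016/0.9510794634531111 = 0.9387970955964404

sn(u+v)=0.95899662 cn(u+v)=-0.28341750 dn(u+v)=0.93879710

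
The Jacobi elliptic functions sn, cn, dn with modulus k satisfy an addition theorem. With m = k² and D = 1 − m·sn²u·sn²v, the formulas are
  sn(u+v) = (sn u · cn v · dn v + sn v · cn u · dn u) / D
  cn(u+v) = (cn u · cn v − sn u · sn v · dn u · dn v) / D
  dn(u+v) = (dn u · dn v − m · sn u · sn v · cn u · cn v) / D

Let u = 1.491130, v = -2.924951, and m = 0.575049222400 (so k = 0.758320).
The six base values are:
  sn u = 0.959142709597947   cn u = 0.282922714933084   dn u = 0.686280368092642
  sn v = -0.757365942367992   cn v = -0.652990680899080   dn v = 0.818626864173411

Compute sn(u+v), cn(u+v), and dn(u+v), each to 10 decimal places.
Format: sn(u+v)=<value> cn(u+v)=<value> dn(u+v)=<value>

m = k² = 0.5750492224
D = 1 − m·sn²u·sn²v = 0.6965528772061644
sn(u+v) = (sn u·cn v·dn v + sn v·cn u·dn u)/D = -0.6597686472085146/0.6965528772061644 = -0.9471910443537476
cn(u+v) = (cn u·cn v − sn u·sn v·dn u·dn v)/D = 0.223363477105888/0.6965528772061644 = 0.3206698075841517
dn(u+v) = (dn u·dn v − m·sn u·sn v·cn u·cn v)/D = 0.4846339345199627/0.6965528772061644 = 0.6957604374039814

sn(u+v)=-0.9471910444 cn(u+v)=0.3206698076 dn(u+v)=0.6957604374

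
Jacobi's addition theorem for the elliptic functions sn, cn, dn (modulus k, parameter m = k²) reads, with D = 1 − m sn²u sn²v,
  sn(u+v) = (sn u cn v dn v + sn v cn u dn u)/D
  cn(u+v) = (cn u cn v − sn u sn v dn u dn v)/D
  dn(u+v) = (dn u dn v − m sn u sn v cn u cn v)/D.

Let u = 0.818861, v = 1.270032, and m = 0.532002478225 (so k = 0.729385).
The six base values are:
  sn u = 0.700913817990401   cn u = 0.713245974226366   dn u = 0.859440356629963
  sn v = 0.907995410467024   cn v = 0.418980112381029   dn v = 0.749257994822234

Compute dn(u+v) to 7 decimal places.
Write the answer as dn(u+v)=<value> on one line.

dn(u+v)=0.6918417

m = k² = 0.532002478225
D = 1 − m·sn²u·sn²v = 0.784518392969414
dn(u+v) = (dn u·dn v − m·sn u·sn v·cn u·cn v)/D = 0.5427625597990723/0.784518392969414 = 0.6918417269284251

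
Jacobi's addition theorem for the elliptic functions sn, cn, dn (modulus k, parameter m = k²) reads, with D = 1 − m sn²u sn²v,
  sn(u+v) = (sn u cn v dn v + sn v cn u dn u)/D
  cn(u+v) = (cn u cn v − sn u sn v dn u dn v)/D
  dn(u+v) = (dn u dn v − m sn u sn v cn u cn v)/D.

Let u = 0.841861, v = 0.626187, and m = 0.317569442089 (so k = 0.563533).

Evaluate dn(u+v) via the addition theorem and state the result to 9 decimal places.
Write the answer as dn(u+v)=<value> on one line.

dn(u+v)=0.834593716

sn u = 0.7274577158802508, cn u = 0.6861525133716908, dn u = 0.9121096016091318
sn v = 0.576325005130762, cn v = 0.8172205873942648, dn v = 0.9457902237605295
m = k² = 0.317569442089
D = 1 − m·sn²u·sn²v = 0.9441800888369633
dn(u+v) = (dn u·dn v − m·sn u·sn v·cn u·cn v)/D = 0.7880067689210633/0.9441800888369633 = 0.834593716005732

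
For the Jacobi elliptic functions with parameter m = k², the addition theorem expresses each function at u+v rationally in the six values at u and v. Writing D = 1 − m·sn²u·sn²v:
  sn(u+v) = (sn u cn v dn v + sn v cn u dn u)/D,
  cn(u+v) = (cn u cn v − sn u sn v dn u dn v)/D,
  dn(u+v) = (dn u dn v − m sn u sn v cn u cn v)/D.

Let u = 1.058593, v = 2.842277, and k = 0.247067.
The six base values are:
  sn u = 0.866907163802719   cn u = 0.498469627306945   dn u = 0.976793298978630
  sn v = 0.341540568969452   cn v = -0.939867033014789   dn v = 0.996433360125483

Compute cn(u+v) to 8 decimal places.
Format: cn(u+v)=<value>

m = k² = 0.061042102489
D = 1 − m·sn²u·sn²v = 0.9946487004460673
cn(u+v) = (cn u·cn v − sn u·sn v·dn u·dn v)/D = -0.7566764855327937/0.9946487004460673 = -0.760747473146498

cn(u+v)=-0.76074747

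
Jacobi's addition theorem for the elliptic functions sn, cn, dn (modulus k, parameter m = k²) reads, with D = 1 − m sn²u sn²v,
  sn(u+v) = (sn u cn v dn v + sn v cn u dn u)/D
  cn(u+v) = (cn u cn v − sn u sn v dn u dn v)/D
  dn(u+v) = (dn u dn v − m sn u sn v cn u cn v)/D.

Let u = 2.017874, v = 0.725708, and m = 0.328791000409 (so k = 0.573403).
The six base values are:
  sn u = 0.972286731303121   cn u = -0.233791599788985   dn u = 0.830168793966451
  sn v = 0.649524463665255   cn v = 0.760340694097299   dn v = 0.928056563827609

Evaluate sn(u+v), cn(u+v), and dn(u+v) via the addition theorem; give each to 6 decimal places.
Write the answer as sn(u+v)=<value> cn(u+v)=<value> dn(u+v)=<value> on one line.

m = k² = 0.328791000409
D = 1 − m·sn²u·sn²v = 0.8688707233234479
sn(u+v) = (sn u·cn v·dn v + sn v·cn u·dn u)/D = 0.5600196803229539/0.8688707233234479 = 0.6445374038854335
cn(u+v) = (cn u·cn v − sn u·sn v·dn u·dn v)/D = -0.6643149038668243/0.8688707233234479 = -0.7645727793955429
dn(u+v) = (dn u·dn v − m·sn u·sn v·cn u·cn v)/D = 0.8073538436115619/0.8688707233234479 = 0.9291990418590896

sn(u+v)=0.644537 cn(u+v)=-0.764573 dn(u+v)=0.929199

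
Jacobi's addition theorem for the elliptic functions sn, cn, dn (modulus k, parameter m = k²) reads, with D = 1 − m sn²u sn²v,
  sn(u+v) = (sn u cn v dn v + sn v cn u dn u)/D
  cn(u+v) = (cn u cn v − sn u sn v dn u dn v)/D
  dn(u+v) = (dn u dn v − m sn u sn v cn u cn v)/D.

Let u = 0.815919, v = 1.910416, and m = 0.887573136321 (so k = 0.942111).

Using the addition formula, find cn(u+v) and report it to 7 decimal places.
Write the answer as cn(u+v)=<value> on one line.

sn u = 0.6791917045805139, cn u = 0.7339609175078847, dn u = 0.7684798597527216
sn v = 0.9765621298046493, cn v = 0.2152357001786815, dn v = 0.3918481054022338
m = k² = 0.887573136321
D = 1 − m·sn²u·sn²v = 0.609529118791184
cn(u+v) = (cn u·cn v − sn u·sn v·dn u·dn v)/D = -0.0417550359527209/0.609529118791184 = -0.06850375915678867

cn(u+v)=-0.0685038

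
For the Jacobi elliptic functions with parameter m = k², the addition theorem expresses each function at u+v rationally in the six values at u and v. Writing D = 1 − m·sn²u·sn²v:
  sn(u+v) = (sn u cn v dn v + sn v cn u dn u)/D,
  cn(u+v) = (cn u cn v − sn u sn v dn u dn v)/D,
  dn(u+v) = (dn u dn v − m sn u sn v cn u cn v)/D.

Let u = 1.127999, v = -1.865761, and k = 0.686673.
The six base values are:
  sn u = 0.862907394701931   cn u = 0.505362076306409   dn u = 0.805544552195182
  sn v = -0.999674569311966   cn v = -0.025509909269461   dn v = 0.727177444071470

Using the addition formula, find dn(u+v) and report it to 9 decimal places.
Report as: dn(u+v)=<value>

m = k² = 0.471519808929
D = 1 − m·sn²u·sn²v = 0.6491305044990304
dn(u+v) = (dn u·dn v − m·sn u·sn v·cn u·cn v)/D = 0.5805301707791546/0.6491305044990304 = 0.894319657997249

dn(u+v)=0.894319658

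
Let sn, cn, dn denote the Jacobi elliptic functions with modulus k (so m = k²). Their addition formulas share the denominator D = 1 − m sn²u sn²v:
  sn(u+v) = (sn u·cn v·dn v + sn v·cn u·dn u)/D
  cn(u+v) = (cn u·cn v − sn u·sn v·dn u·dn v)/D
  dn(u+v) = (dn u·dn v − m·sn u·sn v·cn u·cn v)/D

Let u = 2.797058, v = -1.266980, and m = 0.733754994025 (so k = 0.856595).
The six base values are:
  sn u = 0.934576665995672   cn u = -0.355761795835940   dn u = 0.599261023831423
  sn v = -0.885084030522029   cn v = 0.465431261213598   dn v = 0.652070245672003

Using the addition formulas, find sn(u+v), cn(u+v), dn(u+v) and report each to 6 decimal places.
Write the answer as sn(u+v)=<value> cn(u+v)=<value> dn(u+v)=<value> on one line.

m = k² = 0.733754994025
D = 1 − m·sn²u·sn²v = 0.4979465600638815
sn(u+v) = (sn u·cn v·dn v + sn v·cn u·dn u)/D = 0.4723330579293715/0.4979465600638815 = 0.9485617449968446
cn(u+v) = (cn u·cn v − sn u·sn v·dn u·dn v)/D = 0.1576459928654759/0.4979465600638815 = 0.3165921918312912
dn(u+v) = (dn u·dn v − m·sn u·sn v·cn u·cn v)/D = 0.2902604437766277/0.4979465600638815 = 0.5829148488130738

sn(u+v)=0.948562 cn(u+v)=0.316592 dn(u+v)=0.582915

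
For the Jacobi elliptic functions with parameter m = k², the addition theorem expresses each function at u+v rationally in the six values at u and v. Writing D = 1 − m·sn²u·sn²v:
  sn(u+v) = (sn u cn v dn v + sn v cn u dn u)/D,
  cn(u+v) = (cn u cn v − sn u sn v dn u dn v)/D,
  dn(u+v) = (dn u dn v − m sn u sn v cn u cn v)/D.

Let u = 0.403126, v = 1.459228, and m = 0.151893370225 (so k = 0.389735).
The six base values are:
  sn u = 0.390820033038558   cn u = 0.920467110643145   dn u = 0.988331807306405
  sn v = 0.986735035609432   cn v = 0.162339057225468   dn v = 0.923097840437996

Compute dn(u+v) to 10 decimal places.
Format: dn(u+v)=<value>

dn(u+v)=0.9244565298

m = k² = 0.151893370225
D = 1 − m·sn²u·sn²v = 0.9774111797157738
dn(u+v) = (dn u·dn v − m·sn u·sn v·cn u·cn v)/D = 0.9035741474069395/0.9774111797157738 = 0.9244565298196142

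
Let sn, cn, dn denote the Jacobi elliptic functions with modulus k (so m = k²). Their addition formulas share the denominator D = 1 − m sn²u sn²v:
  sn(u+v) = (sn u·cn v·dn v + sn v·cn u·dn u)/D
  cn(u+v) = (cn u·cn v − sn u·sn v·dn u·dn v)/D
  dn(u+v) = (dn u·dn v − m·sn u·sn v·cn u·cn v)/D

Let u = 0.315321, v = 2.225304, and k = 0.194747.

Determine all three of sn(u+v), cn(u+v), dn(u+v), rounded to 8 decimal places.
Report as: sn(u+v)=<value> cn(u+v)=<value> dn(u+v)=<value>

sn u = 0.3099369937962649, cn u = 0.9507570982519847, dn u = 0.9981767152844242
sn v = 0.8088835632570112, cn v = -0.5879688606487939, dn v = 0.9875145772788061
m = k² = 0.037926394009
D = 1 − m·sn²u·sn²v = 0.9976162516457557
sn(u+v) = (sn u·cn v·dn v + sn v·cn u·dn u)/D = 0.587691547735816/0.9976162516457557 = 0.5890958038888282
cn(u+v) = (cn u·cn v − sn u·sn v·dn u·dn v)/D = -0.806136979841273/0.9976162516457557 = -0.8080631991624017
dn(u+v) = (dn u·dn v − m·sn u·sn v·cn u·cn v)/D = 0.9910293215561342/0.9976162516457557 = 0.9933973308085597

sn(u+v)=0.58909580 cn(u+v)=-0.80806320 dn(u+v)=0.99339733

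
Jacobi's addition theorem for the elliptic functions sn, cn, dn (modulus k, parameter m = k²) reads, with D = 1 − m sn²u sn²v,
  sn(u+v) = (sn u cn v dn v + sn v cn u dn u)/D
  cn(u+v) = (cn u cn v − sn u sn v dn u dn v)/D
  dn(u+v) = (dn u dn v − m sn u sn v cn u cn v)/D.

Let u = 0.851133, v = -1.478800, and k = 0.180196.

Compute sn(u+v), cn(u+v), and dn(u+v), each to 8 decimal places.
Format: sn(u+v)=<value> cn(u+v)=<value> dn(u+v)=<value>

sn u = 0.7501236920487914, cn u = 0.6612975477249934, dn u = 0.9908225185985346
sn v = -0.9946720415213644, cn v = 0.1030899113188151, dn v = 0.9838061210608523
m = k² = 0.032470598416
D = 1 − m·sn²u·sn²v = 0.9819234361603196
sn(u+v) = (sn u·cn v·dn v + sn v·cn u·dn u)/D = -0.5756595622894326/0.9819234361603196 = -0.5862570757456125
cn(u+v) = (cn u·cn v − sn u·sn v·dn u·dn v)/D = 0.7954807997843997/0.9819234361603196 = 0.8101250774653277
dn(u+v) = (dn u·dn v − m·sn u·sn v·cn u·cn v)/D = 0.976428901617827/0.9819234361603196 = 0.9944043146948623

sn(u+v)=-0.58625708 cn(u+v)=0.81012508 dn(u+v)=0.99440431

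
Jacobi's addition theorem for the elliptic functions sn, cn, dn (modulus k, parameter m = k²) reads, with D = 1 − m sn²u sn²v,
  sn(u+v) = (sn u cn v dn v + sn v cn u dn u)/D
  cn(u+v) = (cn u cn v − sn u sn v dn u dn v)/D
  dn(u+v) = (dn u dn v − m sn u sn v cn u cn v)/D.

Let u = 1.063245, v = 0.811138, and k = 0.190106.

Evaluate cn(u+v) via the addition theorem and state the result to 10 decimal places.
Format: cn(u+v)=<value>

cn(u+v)=-0.2801659226

sn u = 0.8711199728364294, cn u = 0.491070252535682, dn u = 0.9861921413902493
sn v = 0.7231295235080614, cn v = 0.690712452639305, dn v = 0.990505755836469
m = k² = 0.036140291236
D = 1 − m·sn²u·sn²v = 0.9856589887484387
cn(u+v) = (cn u·cn v − sn u·sn v·dn u·dn v)/D = -0.2761480599460659/0.9856589887484387 = -0.2801659225942947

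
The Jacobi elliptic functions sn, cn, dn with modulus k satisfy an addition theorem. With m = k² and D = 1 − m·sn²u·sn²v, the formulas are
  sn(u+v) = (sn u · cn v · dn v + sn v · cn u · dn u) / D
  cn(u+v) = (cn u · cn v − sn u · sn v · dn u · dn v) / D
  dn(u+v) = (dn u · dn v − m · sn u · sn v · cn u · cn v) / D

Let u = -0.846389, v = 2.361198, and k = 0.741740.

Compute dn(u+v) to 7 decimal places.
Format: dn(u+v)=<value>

dn(u+v)=0.6975027

sn u = -0.716431609716851, cn u = 0.6976573289219584, dn u = 0.8471172776488612
sn v = 0.9505132855858456, cn v = -0.31068391320569, dn v = 0.7091737779892414
m = k² = 0.5501782276
D = 1 − m·sn²u·sn²v = 0.7448654576656145
dn(u+v) = (dn u·dn v − m·sn u·sn v·cn u·cn v)/D = 0.5195456512761115/0.7448654576656145 = 0.6975026777377376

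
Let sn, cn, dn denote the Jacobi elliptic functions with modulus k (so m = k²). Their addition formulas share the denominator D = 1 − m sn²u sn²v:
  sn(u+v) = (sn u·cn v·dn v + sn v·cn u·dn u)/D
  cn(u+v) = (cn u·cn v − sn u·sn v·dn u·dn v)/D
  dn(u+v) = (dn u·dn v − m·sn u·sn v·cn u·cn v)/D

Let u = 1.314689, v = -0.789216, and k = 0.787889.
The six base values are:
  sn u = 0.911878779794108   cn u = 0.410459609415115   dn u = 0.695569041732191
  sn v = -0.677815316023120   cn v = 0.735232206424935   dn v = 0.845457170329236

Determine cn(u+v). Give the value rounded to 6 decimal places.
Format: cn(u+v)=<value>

m = k² = 0.620769076321
D = 1 − m·sn²u·sn²v = 0.7628478593273719
cn(u+v) = (cn u·cn v − sn u·sn v·dn u·dn v)/D = 0.66526297700834/0.7628478593273719 = 0.8720781855440012

cn(u+v)=0.872078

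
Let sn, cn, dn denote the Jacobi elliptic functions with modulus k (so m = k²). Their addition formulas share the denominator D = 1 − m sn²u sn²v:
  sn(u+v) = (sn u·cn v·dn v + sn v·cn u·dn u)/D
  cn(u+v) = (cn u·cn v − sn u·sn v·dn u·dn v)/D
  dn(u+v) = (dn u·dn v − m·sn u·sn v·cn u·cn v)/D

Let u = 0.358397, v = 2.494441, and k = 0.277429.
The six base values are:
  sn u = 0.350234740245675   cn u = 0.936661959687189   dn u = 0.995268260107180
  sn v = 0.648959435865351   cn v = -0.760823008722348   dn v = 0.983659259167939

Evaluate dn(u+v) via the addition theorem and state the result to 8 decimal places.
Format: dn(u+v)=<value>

dn(u+v)=0.99542934

m = k² = 0.076966850041
D = 1 − m·sn²u·sn²v = 0.9960239003517344
dn(u+v) = (dn u·dn v − m·sn u·sn v·cn u·cn v)/D = 0.9914714101940867/0.9960239003517344 = 0.9954293364285334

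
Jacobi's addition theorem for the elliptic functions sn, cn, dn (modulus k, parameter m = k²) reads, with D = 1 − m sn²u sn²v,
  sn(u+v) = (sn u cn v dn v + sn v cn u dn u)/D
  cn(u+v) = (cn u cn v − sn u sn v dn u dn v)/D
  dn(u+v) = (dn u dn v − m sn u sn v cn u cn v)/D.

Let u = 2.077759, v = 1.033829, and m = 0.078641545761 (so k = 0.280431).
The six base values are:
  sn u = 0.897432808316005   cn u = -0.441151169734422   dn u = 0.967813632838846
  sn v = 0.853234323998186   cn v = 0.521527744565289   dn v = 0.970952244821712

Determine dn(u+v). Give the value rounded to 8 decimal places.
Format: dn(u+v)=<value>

dn(u+v)=0.99964873

m = k² = 0.078641545761
D = 1 − m·sn²u·sn²v = 0.9538902718161695
dn(u+v) = (dn u·dn v − m·sn u·sn v·cn u·cn v)/D = 0.953555201246448/0.9538902718161695 = 0.9996487325852652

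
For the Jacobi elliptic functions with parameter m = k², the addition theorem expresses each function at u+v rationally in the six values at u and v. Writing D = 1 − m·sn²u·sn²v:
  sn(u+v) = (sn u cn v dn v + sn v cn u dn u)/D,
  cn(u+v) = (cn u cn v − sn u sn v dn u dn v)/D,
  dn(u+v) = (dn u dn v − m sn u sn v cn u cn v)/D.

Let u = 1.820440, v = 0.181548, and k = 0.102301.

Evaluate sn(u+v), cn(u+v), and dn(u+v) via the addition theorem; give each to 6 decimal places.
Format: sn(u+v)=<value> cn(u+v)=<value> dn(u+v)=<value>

sn u = 0.9703197392563491, cn u = -0.2418255644250433, dn u = 0.9950610651486891
sn v = 0.1805421503263632, cn v = 0.9835672483137759, dn v = 0.9998294216040872
m = k² = 0.010465494601
D = 1 − m·sn²u·sn²v = 0.9996788213175378
sn(u+v) = (sn u·cn v·dn v + sn v·cn u·dn u)/D = 0.9107678452620832/0.9996788213175378 = 0.9110604584597747
cn(u+v) = (cn u·cn v − sn u·sn v·dn u·dn v)/D = -0.4121403618034561/0.9996788213175378 = -0.4122727750301554
dn(u+v) = (dn u·dn v − m·sn u·sn v·cn u·cn v)/D = 0.9953274025359753/0.9996788213175378 = 0.9956471831864683

sn(u+v)=0.911060 cn(u+v)=-0.412273 dn(u+v)=0.995647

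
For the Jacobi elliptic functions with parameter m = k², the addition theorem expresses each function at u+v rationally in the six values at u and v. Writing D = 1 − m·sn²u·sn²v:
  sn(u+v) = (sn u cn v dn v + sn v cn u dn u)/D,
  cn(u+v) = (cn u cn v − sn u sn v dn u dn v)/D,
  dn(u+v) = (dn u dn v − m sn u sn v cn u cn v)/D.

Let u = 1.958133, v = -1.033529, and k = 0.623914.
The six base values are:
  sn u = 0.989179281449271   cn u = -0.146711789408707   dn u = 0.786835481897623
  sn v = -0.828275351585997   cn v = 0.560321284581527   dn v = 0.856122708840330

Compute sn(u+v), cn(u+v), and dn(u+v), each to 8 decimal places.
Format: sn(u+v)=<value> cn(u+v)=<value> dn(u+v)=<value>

m = k² = 0.389268679396
D = 1 − m·sn²u·sn²v = 0.7386942541374249
sn(u+v) = (sn u·cn v·dn v + sn v·cn u·dn u)/D = 0.5701275208551943/0.7386942541374249 = 0.7718044612665001
cn(u+v) = (cn u·cn v − sn u·sn v·dn u·dn v)/D = 0.4697060900809744/0.7386942541374249 = 0.6358599480775052
dn(u+v) = (dn u·dn v − m·sn u·sn v·cn u·cn v)/D = 0.6474096163731153/0.7386942541374249 = 0.8764243294799918

sn(u+v)=0.77180446 cn(u+v)=0.63585995 dn(u+v)=0.87642433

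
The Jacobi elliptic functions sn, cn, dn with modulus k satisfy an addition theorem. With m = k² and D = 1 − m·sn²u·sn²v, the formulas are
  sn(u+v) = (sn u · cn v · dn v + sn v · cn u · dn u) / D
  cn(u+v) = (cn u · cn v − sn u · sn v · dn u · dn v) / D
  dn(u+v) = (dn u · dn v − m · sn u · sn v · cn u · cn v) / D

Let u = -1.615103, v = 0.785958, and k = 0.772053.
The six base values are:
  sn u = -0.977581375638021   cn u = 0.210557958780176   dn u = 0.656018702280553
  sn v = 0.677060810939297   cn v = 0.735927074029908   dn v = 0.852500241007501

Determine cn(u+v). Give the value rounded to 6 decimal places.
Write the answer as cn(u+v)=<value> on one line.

m = k² = 0.596065834809
D = 1 − m·sn²u·sn²v = 0.7388708098154095
cn(u+v) = (cn u·cn v − sn u·sn v·dn u·dn v)/D = 0.525116871472387/0.7388708098154095 = 0.7107018771029482

cn(u+v)=0.710702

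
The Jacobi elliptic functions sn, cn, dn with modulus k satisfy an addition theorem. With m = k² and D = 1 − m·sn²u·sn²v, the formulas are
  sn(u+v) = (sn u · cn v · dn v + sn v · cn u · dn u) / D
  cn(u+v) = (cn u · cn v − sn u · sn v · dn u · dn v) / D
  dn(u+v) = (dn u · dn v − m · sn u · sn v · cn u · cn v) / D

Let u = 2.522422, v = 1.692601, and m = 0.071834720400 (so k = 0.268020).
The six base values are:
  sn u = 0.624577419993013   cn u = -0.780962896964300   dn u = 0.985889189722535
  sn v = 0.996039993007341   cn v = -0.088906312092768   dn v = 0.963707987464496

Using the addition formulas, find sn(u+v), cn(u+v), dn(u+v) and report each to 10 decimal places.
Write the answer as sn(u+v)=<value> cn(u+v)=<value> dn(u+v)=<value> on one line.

sn(u+v)=-0.8438678957 cn(u+v)=-0.5365509991 dn(u+v)=0.9740870392

m = k² = 0.0718347204
D = 1 − m·sn²u·sn²v = 0.9721989936086442
sn(u+v) = (sn u·cn v·dn v + sn v·cn u·dn u)/D = -0.820407518911287/0.9721989936086442 = -0.8438678956723335
cn(u+v) = (cn u·cn v − sn u·sn v·dn u·dn v)/D = -0.5216343413613475/0.9721989936086442 = -0.5365509991170901
dn(u+v) = (dn u·dn v − m·sn u·sn v·cn u·cn v)/D = 0.9470064391942787/0.9721989936086442 = 0.9740870391967237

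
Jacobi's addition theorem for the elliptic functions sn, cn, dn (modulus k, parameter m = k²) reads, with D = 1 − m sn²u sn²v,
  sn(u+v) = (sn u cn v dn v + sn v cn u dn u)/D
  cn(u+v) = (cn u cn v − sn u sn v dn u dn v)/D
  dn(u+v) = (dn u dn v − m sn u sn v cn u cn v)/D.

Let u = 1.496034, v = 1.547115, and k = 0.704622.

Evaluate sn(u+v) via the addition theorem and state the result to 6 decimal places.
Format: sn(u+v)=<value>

sn(u+v)=0.595203

sn u = 0.9677736805503115, cn u = 0.2518215702319871, dn u = 0.731431775620973
sn v = 0.9764722195989138, cn v = 0.2156432339573184, dn v = 0.725669151773005
m = k² = 0.496492162884
D = 1 − m·sn²u·sn²v = 0.5566162258556336
sn(u+v) = (sn u·cn v·dn v + sn v·cn u·dn u)/D = 0.3312993957264795/0.5566162258556336 = 0.5952025477108652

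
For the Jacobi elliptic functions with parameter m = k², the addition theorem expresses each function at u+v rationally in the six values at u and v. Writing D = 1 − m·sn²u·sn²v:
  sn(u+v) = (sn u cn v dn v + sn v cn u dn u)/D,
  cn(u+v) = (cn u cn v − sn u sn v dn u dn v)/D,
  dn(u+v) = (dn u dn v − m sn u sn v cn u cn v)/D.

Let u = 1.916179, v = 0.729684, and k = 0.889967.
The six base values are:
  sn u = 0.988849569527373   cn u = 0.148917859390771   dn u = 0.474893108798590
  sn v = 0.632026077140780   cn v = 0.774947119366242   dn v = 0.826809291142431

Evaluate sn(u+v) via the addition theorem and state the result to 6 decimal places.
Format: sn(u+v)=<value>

sn(u+v)=0.982126

m = k² = 0.792041261089
D = 1 − m·sn²u·sn²v = 0.6906299559584624
sn(u+v) = (sn u·cn v·dn v + sn v·cn u·dn u)/D = 0.6782859497178655/0.6906299559584624 = 0.9821264540669022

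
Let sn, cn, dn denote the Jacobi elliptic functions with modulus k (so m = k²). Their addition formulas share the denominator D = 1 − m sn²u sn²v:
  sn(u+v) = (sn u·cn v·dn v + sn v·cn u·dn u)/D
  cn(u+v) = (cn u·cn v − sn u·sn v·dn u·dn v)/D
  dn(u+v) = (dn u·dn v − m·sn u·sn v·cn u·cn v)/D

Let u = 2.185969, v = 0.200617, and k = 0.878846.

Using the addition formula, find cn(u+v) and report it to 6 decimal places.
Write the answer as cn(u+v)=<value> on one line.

sn u = 0.9999817297775439, cn u = 0.006044841694470032, dn u = 0.4771351284282874
sn v = 0.198265030747249, cn v = 0.9801484467073304, dn v = 0.9847024316454949
m = k² = 0.772370291716
D = 1 − m·sn²u·sn²v = 0.9696399882872895
cn(u+v) = (cn u·cn v − sn u·sn v·dn u·dn v)/D = -0.08722552890675038/0.9696399882872895 = -0.08995661272264567

cn(u+v)=-0.089957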